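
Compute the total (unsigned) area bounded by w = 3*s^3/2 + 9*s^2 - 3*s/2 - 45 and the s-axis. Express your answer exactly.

1221/8

The curve meets the s-axis where 3*s^3/2 + 9*s^2 - 3*s/2 - 45 = 0, i.e. 3*(s - 2)*(s + 3)*(s + 5)/2 = 0, at s = -5, -3, 2.
On [-5, -3] the curve lies above the axis; ∫[-5,-3] (3*s^3/2 + 9*s^2 - 3*s/2 - 45) ds = 12, giving area 12.
On [-3, 2] the curve lies below the axis; ∫[-3,2] (3*s^3/2 + 9*s^2 - 3*s/2 - 45) ds = -1125/8, giving area 1125/8.
Total area = 12 + 1125/8 = 1221/8.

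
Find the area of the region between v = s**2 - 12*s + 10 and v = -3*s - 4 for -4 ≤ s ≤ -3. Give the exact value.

347/6

On [-4, -3], (s**2 - 12*s + 10) - (-3*s - 4) = s**2 - 9*s + 14 is ≥ 0 throughout, so the area is a single integral of |s**2 - 9*s + 14|.
∫[-4,-3] (s**2 - 9*s + 14) ds = 347/6.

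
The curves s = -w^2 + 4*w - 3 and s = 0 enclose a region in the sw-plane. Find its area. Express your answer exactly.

Both boundary curves give s as a function of w, so integrate with respect to w. Setting them equal: -w^2 + 4*w - 3 = 0, i.e. -(w - 3)*(w - 1) = 0, so they meet at w = 1, 3.
For w in [1, 3], s = -w^2 + 4*w - 3 is on the right; area = ∫[1,3] (-w^2 + 4*w - 3) dw = 4/3.

4/3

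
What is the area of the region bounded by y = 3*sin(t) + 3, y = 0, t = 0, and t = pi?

6 + 3*pi

On [0, pi], (3*sin(t) + 3) - (0) = 3*sin(t) + 3 is ≥ 0 throughout, so the area is a single integral of |3*sin(t) + 3|.
∫[0,pi] (3*sin(t) + 3) dt = 6 + 3*pi.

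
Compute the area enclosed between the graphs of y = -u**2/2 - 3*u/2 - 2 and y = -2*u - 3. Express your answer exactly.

9/4

Set the curves equal: -u**2/2 - 3*u/2 - 2 = -2*u - 3, so -u**2/2 + u/2 + 1 = 0, which factors as -(u - 2)*(u + 1)/2 = 0. The curves meet at u = -1, 2.
On [-1, 2], y = -u**2/2 - 3*u/2 - 2 is on top; that piece has area ∫[-1,2] (-u**2/2 + u/2 + 1) du = 9/4.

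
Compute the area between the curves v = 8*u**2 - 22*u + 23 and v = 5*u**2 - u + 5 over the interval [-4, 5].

737/2

The difference (8*u**2 - 22*u + 23) - (5*u**2 - u + 5) = 3*u**2 - 21*u + 18 changes sign at u = 1 inside [-4, 5], so split the integral there.
∫[-4,1] (3*u**2 - 21*u + 18) du = 625/2.
∫[1,5] (3*u**2 - 21*u + 18) du = -56; the area of that piece is 56.
Total area = 625/2 + 56 = 737/2.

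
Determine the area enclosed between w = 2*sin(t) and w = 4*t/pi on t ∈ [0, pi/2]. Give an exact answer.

On [0, pi/2], (2*sin(t)) - (4*t/pi) = -4*t/pi + 2*sin(t) is ≥ 0 throughout, so the area is a single integral of |-4*t/pi + 2*sin(t)|.
∫[0,pi/2] (-4*t/pi + 2*sin(t)) dt = 2 - pi/2.

2 - pi/2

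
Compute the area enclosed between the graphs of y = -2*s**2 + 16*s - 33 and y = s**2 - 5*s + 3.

1/2

Set the curves equal: -2*s**2 + 16*s - 33 = s**2 - 5*s + 3, so -3*s**2 + 21*s - 36 = 0, which factors as -3*(s - 4)*(s - 3) = 0. The curves meet at s = 3, 4.
On [3, 4], y = -2*s**2 + 16*s - 33 is on top; that piece has area ∫[3,4] (-3*s**2 + 21*s - 36) ds = 1/2.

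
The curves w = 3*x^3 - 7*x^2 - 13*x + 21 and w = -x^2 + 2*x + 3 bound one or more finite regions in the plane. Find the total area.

Set the curves equal: 3*x^3 - 7*x^2 - 13*x + 21 = -x^2 + 2*x + 3, so 3*x^3 - 6*x^2 - 15*x + 18 = 0, which factors as 3*(x - 3)*(x - 1)*(x + 2) = 0. The curves meet at x = -2, 1, 3.
On [-2, 1], w = 3*x^3 - 7*x^2 - 13*x + 21 is on top; that piece has area ∫[-2,1] (3*x^3 - 6*x^2 - 15*x + 18) dx = 189/4.
On [1, 3], w = -x^2 + 2*x + 3 is on top; that piece has area ∫[1,3] (-(3*x^3 - 6*x^2 - 15*x + 18)) dx = 16.
Total enclosed area = 189/4 + 16 = 253/4.

253/4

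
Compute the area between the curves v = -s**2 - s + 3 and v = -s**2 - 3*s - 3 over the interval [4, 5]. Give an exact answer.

On [4, 5], (-s**2 - s + 3) - (-s**2 - 3*s - 3) = 2*s + 6 is ≥ 0 throughout, so the area is a single integral of |2*s + 6|.
∫[4,5] (2*s + 6) ds = 15.

15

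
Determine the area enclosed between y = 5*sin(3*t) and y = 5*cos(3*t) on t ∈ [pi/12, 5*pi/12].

On [pi/12, 5*pi/12], (5*sin(3*t)) - (5*cos(3*t)) = 5*sin(3*t) - 5*cos(3*t) is ≥ 0 throughout, so the area is a single integral of |5*sin(3*t) - 5*cos(3*t)|.
∫[pi/12,5*pi/12] (5*sin(3*t) - 5*cos(3*t)) dt = 10*sqrt(2)/3.

10*sqrt(2)/3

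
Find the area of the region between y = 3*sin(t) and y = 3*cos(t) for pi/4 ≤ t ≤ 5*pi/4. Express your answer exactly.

6*sqrt(2)

On [pi/4, 5*pi/4], (3*sin(t)) - (3*cos(t)) = 3*sin(t) - 3*cos(t) is ≥ 0 throughout, so the area is a single integral of |3*sin(t) - 3*cos(t)|.
∫[pi/4,5*pi/4] (3*sin(t) - 3*cos(t)) dt = 6*sqrt(2).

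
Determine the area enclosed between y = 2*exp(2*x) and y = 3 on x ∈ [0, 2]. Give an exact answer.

-8 - 7*log(2)/2 + log(6)/2 + 5*log(3)/2 + exp(4)

The difference (2*exp(2*x)) - (3) = 2*exp(2*x) - 3 changes sign at x = -log(2)/2 + log(3)/2 inside [0, 2], so split the integral there.
∫[0,-log(2)/2 + log(3)/2] (2*exp(2*x) - 3) dx = log(2*sqrt(6)/9) + 1/2; the area of that piece is -1/2 + log(3*sqrt(6)/4).
∫[-log(2)/2 + log(3)/2,2] (2*exp(2*x) - 3) dx = -15/2 - 3*log(2)/2 + 3*log(3)/2 + exp(4).
Total area = (-1/2 + log(3*sqrt(6)/4)) + (-15/2 - 3*log(2)/2 + 3*log(3)/2 + exp(4)) = -8 - 7*log(2)/2 + log(6)/2 + 5*log(3)/2 + exp(4).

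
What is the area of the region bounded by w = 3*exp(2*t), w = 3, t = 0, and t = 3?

On [0, 3], (3*exp(2*t)) - (3) = 3*exp(2*t) - 3 is ≥ 0 throughout, so the area is a single integral of |3*exp(2*t) - 3|.
∫[0,3] (3*exp(2*t) - 3) dt = -21/2 + 3*exp(6)/2.

-21/2 + 3*exp(6)/2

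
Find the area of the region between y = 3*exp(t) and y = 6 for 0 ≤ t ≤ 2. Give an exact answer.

The difference (3*exp(t)) - (6) = 3*exp(t) - 6 changes sign at t = log(2) inside [0, 2], so split the integral there.
∫[0,log(2)] (3*exp(t) - 6) dt = 3 - log(64); the area of that piece is -3 + log(64).
∫[log(2),2] (3*exp(t) - 6) dt = -18 + 6*log(2) + 3*exp(2).
Total area = (-3 + log(64)) + (-18 + 6*log(2) + 3*exp(2)) = -21 + 12*log(2) + 3*exp(2).

-21 + 12*log(2) + 3*exp(2)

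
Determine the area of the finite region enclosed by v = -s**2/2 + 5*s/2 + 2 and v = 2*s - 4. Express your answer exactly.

343/12

Set the curves equal: -s**2/2 + 5*s/2 + 2 = 2*s - 4, so -s**2/2 + s/2 + 6 = 0, which factors as -(s - 4)*(s + 3)/2 = 0. The curves meet at s = -3, 4.
On [-3, 4], v = -s**2/2 + 5*s/2 + 2 is on top; that piece has area ∫[-3,4] (-s**2/2 + s/2 + 6) ds = 343/12.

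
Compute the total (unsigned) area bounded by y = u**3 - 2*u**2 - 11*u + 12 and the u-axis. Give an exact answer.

937/12

The curve meets the u-axis where u**3 - 2*u**2 - 11*u + 12 = 0, i.e. (u - 4)*(u - 1)*(u + 3) = 0, at u = -3, 1, 4.
On [-3, 1] the curve lies above the axis; ∫[-3,1] (u**3 - 2*u**2 - 11*u + 12) du = 160/3, giving area 160/3.
On [1, 4] the curve lies below the axis; ∫[1,4] (u**3 - 2*u**2 - 11*u + 12) du = -99/4, giving area 99/4.
Total area = 160/3 + 99/4 = 937/12.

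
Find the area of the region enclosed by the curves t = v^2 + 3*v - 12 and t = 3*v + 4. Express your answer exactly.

Both boundary curves give t as a function of v, so integrate with respect to v. Setting them equal: v^2 - 16 = 0, i.e. (v - 4)*(v + 4) = 0, so they meet at v = -4, 4.
For v in [-4, 4], t = v^2 + 3*v - 12 is on the left; area = ∫[-4,4] (-(v^2 - 16)) dv = 256/3.

256/3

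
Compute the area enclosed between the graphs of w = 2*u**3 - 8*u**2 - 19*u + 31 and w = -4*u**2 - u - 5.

Set the curves equal: 2*u**3 - 8*u**2 - 19*u + 31 = -4*u**2 - u - 5, so 2*u**3 - 4*u**2 - 18*u + 36 = 0, which factors as 2*(u - 3)*(u - 2)*(u + 3) = 0. The curves meet at u = -3, 2, 3.
On [-3, 2], w = 2*u**3 - 8*u**2 - 19*u + 31 is on top; that piece has area ∫[-3,2] (2*u**3 - 4*u**2 - 18*u + 36) du = 875/6.
On [2, 3], w = -4*u**2 - u - 5 is on top; that piece has area ∫[2,3] (-(2*u**3 - 4*u**2 - 18*u + 36)) du = 11/6.
Total enclosed area = 875/6 + 11/6 = 443/3.

443/3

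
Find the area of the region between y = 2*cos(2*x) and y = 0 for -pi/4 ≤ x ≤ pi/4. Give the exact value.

2

On [-pi/4, pi/4], (2*cos(2*x)) - (0) = 2*cos(2*x) is ≥ 0 throughout, so the area is a single integral of |2*cos(2*x)|.
∫[-pi/4,pi/4] (2*cos(2*x)) dx = 2.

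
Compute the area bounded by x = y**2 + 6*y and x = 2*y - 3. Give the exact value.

4/3

Both boundary curves give x as a function of y, so integrate with respect to y. Setting them equal: y**2 + 4*y + 3 = 0, i.e. (y + 1)*(y + 3) = 0, so they meet at y = -3, -1.
For y in [-3, -1], x = y**2 + 6*y is on the left; area = ∫[-3,-1] (-(y**2 + 4*y + 3)) dy = 4/3.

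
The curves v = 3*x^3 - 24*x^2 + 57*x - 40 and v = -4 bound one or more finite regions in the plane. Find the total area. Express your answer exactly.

Set the curves equal: 3*x^3 - 24*x^2 + 57*x - 40 = -4, so 3*x^3 - 24*x^2 + 57*x - 36 = 0, which factors as 3*(x - 4)*(x - 3)*(x - 1) = 0. The curves meet at x = 1, 3, 4.
On [1, 3], v = 3*x^3 - 24*x^2 + 57*x - 40 is on top; that piece has area ∫[1,3] (3*x^3 - 24*x^2 + 57*x - 36) dx = 8.
On [3, 4], v = -4 is on top; that piece has area ∫[3,4] (-(3*x^3 - 24*x^2 + 57*x - 36)) dx = 5/4.
Total enclosed area = 8 + 5/4 = 37/4.

37/4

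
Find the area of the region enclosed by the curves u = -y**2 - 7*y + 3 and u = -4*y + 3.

Both boundary curves give u as a function of y, so integrate with respect to y. Setting them equal: -y**2 - 3*y = 0, i.e. -y*(y + 3) = 0, so they meet at y = -3, 0.
For y in [-3, 0], u = -y**2 - 7*y + 3 is on the right; area = ∫[-3,0] (-y**2 - 3*y) dy = 9/2.

9/2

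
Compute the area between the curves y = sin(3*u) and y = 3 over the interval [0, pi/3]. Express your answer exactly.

On [0, pi/3], (sin(3*u)) - (3) = sin(3*u) - 3 is ≤ 0 throughout, so the area is a single integral of |sin(3*u) - 3|.
∫[0,pi/3] (sin(3*u) - 3) du = 2/3 - pi; the area of that piece is -2/3 + pi.

-2/3 + pi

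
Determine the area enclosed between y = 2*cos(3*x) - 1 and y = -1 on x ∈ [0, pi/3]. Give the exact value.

The difference (2*cos(3*x) - 1) - (-1) = 2*cos(3*x) changes sign at x = pi/6 inside [0, pi/3], so split the integral there.
∫[0,pi/6] (2*cos(3*x)) dx = 2/3.
∫[pi/6,pi/3] (2*cos(3*x)) dx = -2/3; the area of that piece is 2/3.
Total area = 2/3 + 2/3 = 4/3.

4/3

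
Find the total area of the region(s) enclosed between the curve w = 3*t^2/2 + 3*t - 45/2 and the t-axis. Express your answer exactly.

The curve meets the t-axis where 3*t^2/2 + 3*t - 45/2 = 0, i.e. 3*(t - 3)*(t + 5)/2 = 0, at t = -5, 3.
On [-5, 3] the curve lies below the axis; ∫[-5,3] (3*t^2/2 + 3*t - 45/2) dt = -128, giving area 128.

128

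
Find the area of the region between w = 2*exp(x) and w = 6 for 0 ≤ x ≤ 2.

The difference (2*exp(x)) - (6) = 2*exp(x) - 6 changes sign at x = log(3) inside [0, 2], so split the integral there.
∫[0,log(3)] (2*exp(x) - 6) dx = 4 - log(729); the area of that piece is -4 + log(729).
∫[log(3),2] (2*exp(x) - 6) dx = -18 + 6*log(3) + 2*exp(2).
Total area = (-4 + log(729)) + (-18 + 6*log(3) + 2*exp(2)) = -22 + 12*log(3) + 2*exp(2).

-22 + 12*log(3) + 2*exp(2)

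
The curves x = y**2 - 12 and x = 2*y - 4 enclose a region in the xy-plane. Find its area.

Both boundary curves give x as a function of y, so integrate with respect to y. Setting them equal: y**2 - 2*y - 8 = 0, i.e. (y - 4)*(y + 2) = 0, so they meet at y = -2, 4.
For y in [-2, 4], x = y**2 - 12 is on the left; area = ∫[-2,4] (-(y**2 - 2*y - 8)) dy = 36.

36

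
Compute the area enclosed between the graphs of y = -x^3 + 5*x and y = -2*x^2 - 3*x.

Set the curves equal: -x^3 + 5*x = -2*x^2 - 3*x, so -x^3 + 2*x^2 + 8*x = 0, which factors as -x*(x - 4)*(x + 2) = 0. The curves meet at x = -2, 0, 4.
On [-2, 0], y = -2*x^2 - 3*x is on top; that piece has area ∫[-2,0] (-(-x^3 + 2*x^2 + 8*x)) dx = 20/3.
On [0, 4], y = -x^3 + 5*x is on top; that piece has area ∫[0,4] (-x^3 + 2*x^2 + 8*x) dx = 128/3.
Total enclosed area = 20/3 + 128/3 = 148/3.

148/3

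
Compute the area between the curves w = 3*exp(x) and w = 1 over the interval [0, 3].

On [0, 3], (3*exp(x)) - (1) = 3*exp(x) - 1 is ≥ 0 throughout, so the area is a single integral of |3*exp(x) - 1|.
∫[0,3] (3*exp(x) - 1) dx = -6 + 3*exp(3).

-6 + 3*exp(3)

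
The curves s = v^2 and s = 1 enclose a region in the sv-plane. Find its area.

Both boundary curves give s as a function of v, so integrate with respect to v. Setting them equal: v^2 - 1 = 0, i.e. (v - 1)*(v + 1) = 0, so they meet at v = -1, 1.
For v in [-1, 1], s = v^2 is on the left; area = ∫[-1,1] (-(v^2 - 1)) dv = 4/3.

4/3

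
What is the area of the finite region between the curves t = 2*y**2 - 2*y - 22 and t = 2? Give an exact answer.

Both boundary curves give t as a function of y, so integrate with respect to y. Setting them equal: 2*y**2 - 2*y - 24 = 0, i.e. 2*(y - 4)*(y + 3) = 0, so they meet at y = -3, 4.
For y in [-3, 4], t = 2*y**2 - 2*y - 22 is on the left; area = ∫[-3,4] (-(2*y**2 - 2*y - 24)) dy = 343/3.

343/3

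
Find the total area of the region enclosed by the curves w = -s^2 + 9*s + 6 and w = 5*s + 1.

36

Set the curves equal: -s^2 + 9*s + 6 = 5*s + 1, so -s^2 + 4*s + 5 = 0, which factors as -(s - 5)*(s + 1) = 0. The curves meet at s = -1, 5.
On [-1, 5], w = -s^2 + 9*s + 6 is on top; that piece has area ∫[-1,5] (-s^2 + 4*s + 5) ds = 36.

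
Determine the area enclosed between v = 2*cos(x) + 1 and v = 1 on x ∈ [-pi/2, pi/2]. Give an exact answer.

4

On [-pi/2, pi/2], (2*cos(x) + 1) - (1) = 2*cos(x) is ≥ 0 throughout, so the area is a single integral of |2*cos(x)|.
∫[-pi/2,pi/2] (2*cos(x)) dx = 4.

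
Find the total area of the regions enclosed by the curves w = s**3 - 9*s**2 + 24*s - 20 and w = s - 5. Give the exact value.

Set the curves equal: s**3 - 9*s**2 + 24*s - 20 = s - 5, so s**3 - 9*s**2 + 23*s - 15 = 0, which factors as (s - 5)*(s - 3)*(s - 1) = 0. The curves meet at s = 1, 3, 5.
On [1, 3], w = s**3 - 9*s**2 + 24*s - 20 is on top; that piece has area ∫[1,3] (s**3 - 9*s**2 + 23*s - 15) ds = 4.
On [3, 5], w = s - 5 is on top; that piece has area ∫[3,5] (-(s**3 - 9*s**2 + 23*s - 15)) ds = 4.
Total enclosed area = 4 + 4 = 8.

8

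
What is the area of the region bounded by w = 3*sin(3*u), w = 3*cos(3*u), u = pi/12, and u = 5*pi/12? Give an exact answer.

2*sqrt(2)

On [pi/12, 5*pi/12], (3*sin(3*u)) - (3*cos(3*u)) = 3*sin(3*u) - 3*cos(3*u) is ≥ 0 throughout, so the area is a single integral of |3*sin(3*u) - 3*cos(3*u)|.
∫[pi/12,5*pi/12] (3*sin(3*u) - 3*cos(3*u)) du = 2*sqrt(2).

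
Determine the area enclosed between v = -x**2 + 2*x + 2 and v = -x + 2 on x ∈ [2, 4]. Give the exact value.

The difference (-x**2 + 2*x + 2) - (-x + 2) = -x**2 + 3*x changes sign at x = 3 inside [2, 4], so split the integral there.
∫[2,3] (-x**2 + 3*x) dx = 7/6.
∫[3,4] (-x**2 + 3*x) dx = -11/6; the area of that piece is 11/6.
Total area = 7/6 + 11/6 = 3.

3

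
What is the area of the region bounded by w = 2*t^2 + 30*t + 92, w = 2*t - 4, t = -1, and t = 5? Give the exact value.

On [-1, 5], (2*t^2 + 30*t + 92) - (2*t - 4) = 2*t^2 + 28*t + 96 is ≥ 0 throughout, so the area is a single integral of |2*t^2 + 28*t + 96|.
∫[-1,5] (2*t^2 + 28*t + 96) dt = 996.

996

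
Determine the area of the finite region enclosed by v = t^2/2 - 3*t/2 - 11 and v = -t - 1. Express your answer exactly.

Set the curves equal: t^2/2 - 3*t/2 - 11 = -t - 1, so t^2/2 - t/2 - 10 = 0, which factors as (t - 5)*(t + 4)/2 = 0. The curves meet at t = -4, 5.
On [-4, 5], v = -t - 1 is on top; that piece has area ∫[-4,5] (-(t^2/2 - t/2 - 10)) dt = 243/4.

243/4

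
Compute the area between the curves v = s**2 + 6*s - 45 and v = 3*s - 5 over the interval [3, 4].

On [3, 4], (s**2 + 6*s - 45) - (3*s - 5) = s**2 + 3*s - 40 is ≤ 0 throughout, so the area is a single integral of |s**2 + 3*s - 40|.
∫[3,4] (s**2 + 3*s - 40) ds = -103/6; the area of that piece is 103/6.

103/6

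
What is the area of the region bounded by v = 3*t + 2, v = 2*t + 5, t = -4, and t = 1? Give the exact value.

On [-4, 1], (3*t + 2) - (2*t + 5) = t - 3 is ≤ 0 throughout, so the area is a single integral of |t - 3|.
∫[-4,1] (t - 3) dt = -45/2; the area of that piece is 45/2.

45/2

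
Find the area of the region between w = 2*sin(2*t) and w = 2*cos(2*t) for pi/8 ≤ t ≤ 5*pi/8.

2*sqrt(2)

On [pi/8, 5*pi/8], (2*sin(2*t)) - (2*cos(2*t)) = 2*sin(2*t) - 2*cos(2*t) is ≥ 0 throughout, so the area is a single integral of |2*sin(2*t) - 2*cos(2*t)|.
∫[pi/8,5*pi/8] (2*sin(2*t) - 2*cos(2*t)) dt = 2*sqrt(2).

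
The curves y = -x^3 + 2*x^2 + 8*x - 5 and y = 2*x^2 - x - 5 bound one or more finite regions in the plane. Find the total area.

Set the curves equal: -x^3 + 2*x^2 + 8*x - 5 = 2*x^2 - x - 5, so -x^3 + 9*x = 0, which factors as -x*(x - 3)*(x + 3) = 0. The curves meet at x = -3, 0, 3.
On [-3, 0], y = 2*x^2 - x - 5 is on top; that piece has area ∫[-3,0] (-(-x^3 + 9*x)) dx = 81/4.
On [0, 3], y = -x^3 + 2*x^2 + 8*x - 5 is on top; that piece has area ∫[0,3] (-x^3 + 9*x) dx = 81/4.
Total enclosed area = 81/4 + 81/4 = 81/2.

81/2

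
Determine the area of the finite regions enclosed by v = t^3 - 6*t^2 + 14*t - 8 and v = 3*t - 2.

Set the curves equal: t^3 - 6*t^2 + 14*t - 8 = 3*t - 2, so t^3 - 6*t^2 + 11*t - 6 = 0, which factors as (t - 3)*(t - 2)*(t - 1) = 0. The curves meet at t = 1, 2, 3.
On [1, 2], v = t^3 - 6*t^2 + 14*t - 8 is on top; that piece has area ∫[1,2] (t^3 - 6*t^2 + 11*t - 6) dt = 1/4.
On [2, 3], v = 3*t - 2 is on top; that piece has area ∫[2,3] (-(t^3 - 6*t^2 + 11*t - 6)) dt = 1/4.
Total enclosed area = 1/4 + 1/4 = 1/2.

1/2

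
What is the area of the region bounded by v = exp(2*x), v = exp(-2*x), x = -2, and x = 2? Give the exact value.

-2 + exp(-4) + exp(4)

The difference (exp(2*x)) - (exp(-2*x)) = exp(2*x) - exp(-2*x) changes sign at x = 0 inside [-2, 2], so split the integral there.
∫[-2,0] (exp(2*x) - exp(-2*x)) dx = -exp(4)/2 - exp(-4)/2 + 1; the area of that piece is -1 + exp(-4)/2 + exp(4)/2.
∫[0,2] (exp(2*x) - exp(-2*x)) dx = -1 + exp(-4)/2 + exp(4)/2.
Total area = (-1 + exp(-4)/2 + exp(4)/2) + (-1 + exp(-4)/2 + exp(4)/2) = -2 + exp(-4) + exp(4).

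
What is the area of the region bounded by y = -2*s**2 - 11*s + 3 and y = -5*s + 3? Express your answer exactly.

Set the curves equal: -2*s**2 - 11*s + 3 = -5*s + 3, so -2*s**2 - 6*s = 0, which factors as -2*s*(s + 3) = 0. The curves meet at s = -3, 0.
On [-3, 0], y = -2*s**2 - 11*s + 3 is on top; that piece has area ∫[-3,0] (-2*s**2 - 6*s) ds = 9.

9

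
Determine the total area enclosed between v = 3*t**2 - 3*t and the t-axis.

1/2

The curve meets the t-axis where 3*t**2 - 3*t = 0, i.e. 3*t*(t - 1) = 0, at t = 0, 1.
On [0, 1] the curve lies below the axis; ∫[0,1] (3*t**2 - 3*t) dt = -1/2, giving area 1/2.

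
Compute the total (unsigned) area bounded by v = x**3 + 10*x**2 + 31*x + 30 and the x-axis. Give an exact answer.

37/12

The curve meets the x-axis where x**3 + 10*x**2 + 31*x + 30 = 0, i.e. (x + 2)*(x + 3)*(x + 5) = 0, at x = -5, -3, -2.
On [-5, -3] the curve lies above the axis; ∫[-5,-3] (x**3 + 10*x**2 + 31*x + 30) dx = 8/3, giving area 8/3.
On [-3, -2] the curve lies below the axis; ∫[-3,-2] (x**3 + 10*x**2 + 31*x + 30) dx = -5/12, giving area 5/12.
Total area = 8/3 + 5/12 = 37/12.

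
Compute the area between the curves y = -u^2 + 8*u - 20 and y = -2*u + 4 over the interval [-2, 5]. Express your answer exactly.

The difference (-u^2 + 8*u - 20) - (-2*u + 4) = -u^2 + 10*u - 24 changes sign at u = 4 inside [-2, 5], so split the integral there.
∫[-2,4] (-u^2 + 10*u - 24) du = -108; the area of that piece is 108.
∫[4,5] (-u^2 + 10*u - 24) du = 2/3.
Total area = 108 + 2/3 = 326/3.

326/3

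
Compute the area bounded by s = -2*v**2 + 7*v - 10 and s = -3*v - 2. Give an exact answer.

9

Both boundary curves give s as a function of v, so integrate with respect to v. Setting them equal: -2*v**2 + 10*v - 8 = 0, i.e. -2*(v - 4)*(v - 1) = 0, so they meet at v = 1, 4.
For v in [1, 4], s = -2*v**2 + 7*v - 10 is on the right; area = ∫[1,4] (-2*v**2 + 10*v - 8) dv = 9.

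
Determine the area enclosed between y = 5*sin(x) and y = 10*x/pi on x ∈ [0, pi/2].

5 - 5*pi/4

On [0, pi/2], (5*sin(x)) - (10*x/pi) = -10*x/pi + 5*sin(x) is ≥ 0 throughout, so the area is a single integral of |-10*x/pi + 5*sin(x)|.
∫[0,pi/2] (-10*x/pi + 5*sin(x)) dx = 5 - 5*pi/4.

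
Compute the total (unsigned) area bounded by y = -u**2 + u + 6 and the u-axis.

125/6

The curve meets the u-axis where -u**2 + u + 6 = 0, i.e. -(u - 3)*(u + 2) = 0, at u = -2, 3.
On [-2, 3] the curve lies above the axis; ∫[-2,3] (-u**2 + u + 6) du = 125/6, giving area 125/6.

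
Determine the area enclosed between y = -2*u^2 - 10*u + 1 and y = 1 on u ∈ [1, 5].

608/3

On [1, 5], (-2*u^2 - 10*u + 1) - (1) = -2*u^2 - 10*u is ≤ 0 throughout, so the area is a single integral of |-2*u^2 - 10*u|.
∫[1,5] (-2*u^2 - 10*u) du = -608/3; the area of that piece is 608/3.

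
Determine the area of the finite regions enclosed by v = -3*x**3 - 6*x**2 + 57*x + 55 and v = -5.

Set the curves equal: -3*x**3 - 6*x**2 + 57*x + 55 = -5, so -3*x**3 - 6*x**2 + 57*x + 60 = 0, which factors as -3*(x - 4)*(x + 1)*(x + 5) = 0. The curves meet at x = -5, -1, 4.
On [-5, -1], v = -5 is on top; that piece has area ∫[-5,-1] (-(-3*x**3 - 6*x**2 + 57*x + 60)) dx = 224.
On [-1, 4], v = -3*x**3 - 6*x**2 + 57*x + 55 is on top; that piece has area ∫[-1,4] (-3*x**3 - 6*x**2 + 57*x + 60) dx = 1625/4.
Total enclosed area = 224 + 1625/4 = 2521/4.

2521/4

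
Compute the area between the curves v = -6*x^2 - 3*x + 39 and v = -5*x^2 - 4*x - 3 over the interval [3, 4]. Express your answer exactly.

199/6

On [3, 4], (-6*x^2 - 3*x + 39) - (-5*x^2 - 4*x - 3) = -x^2 + x + 42 is ≥ 0 throughout, so the area is a single integral of |-x^2 + x + 42|.
∫[3,4] (-x^2 + x + 42) dx = 199/6.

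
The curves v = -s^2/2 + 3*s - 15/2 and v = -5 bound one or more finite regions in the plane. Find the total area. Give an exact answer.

16/3

Set the curves equal: -s^2/2 + 3*s - 15/2 = -5, so -s^2/2 + 3*s - 5/2 = 0, which factors as -(s - 5)*(s - 1)/2 = 0. The curves meet at s = 1, 5.
On [1, 5], v = -s^2/2 + 3*s - 15/2 is on top; that piece has area ∫[1,5] (-s^2/2 + 3*s - 5/2) ds = 16/3.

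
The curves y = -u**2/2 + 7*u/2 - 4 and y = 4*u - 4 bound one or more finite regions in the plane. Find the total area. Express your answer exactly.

1/12

Set the curves equal: -u**2/2 + 7*u/2 - 4 = 4*u - 4, so -u**2/2 - u/2 = 0, which factors as -u*(u + 1)/2 = 0. The curves meet at u = -1, 0.
On [-1, 0], y = -u**2/2 + 7*u/2 - 4 is on top; that piece has area ∫[-1,0] (-u**2/2 - u/2) du = 1/12.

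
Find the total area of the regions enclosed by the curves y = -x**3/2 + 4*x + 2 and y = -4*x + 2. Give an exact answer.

Set the curves equal: -x**3/2 + 4*x + 2 = -4*x + 2, so -x**3/2 + 8*x = 0, which factors as -x*(x - 4)*(x + 4)/2 = 0. The curves meet at x = -4, 0, 4.
On [-4, 0], y = -4*x + 2 is on top; that piece has area ∫[-4,0] (-(-x**3/2 + 8*x)) dx = 32.
On [0, 4], y = -x**3/2 + 4*x + 2 is on top; that piece has area ∫[0,4] (-x**3/2 + 8*x) dx = 32.
Total enclosed area = 32 + 32 = 64.

64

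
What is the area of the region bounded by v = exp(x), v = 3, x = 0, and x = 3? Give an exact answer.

The difference (exp(x)) - (3) = exp(x) - 3 changes sign at x = log(3) inside [0, 3], so split the integral there.
∫[0,log(3)] (exp(x) - 3) dx = 2 - log(27); the area of that piece is -2 + log(27).
∫[log(3),3] (exp(x) - 3) dx = -12 + 3*log(3) + exp(3).
Total area = (-2 + log(27)) + (-12 + 3*log(3) + exp(3)) = -14 + 6*log(3) + exp(3).

-14 + 6*log(3) + exp(3)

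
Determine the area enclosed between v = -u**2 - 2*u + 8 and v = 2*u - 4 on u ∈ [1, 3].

The difference (-u**2 - 2*u + 8) - (2*u - 4) = -u**2 - 4*u + 12 changes sign at u = 2 inside [1, 3], so split the integral there.
∫[1,2] (-u**2 - 4*u + 12) du = 11/3.
∫[2,3] (-u**2 - 4*u + 12) du = -13/3; the area of that piece is 13/3.
Total area = 11/3 + 13/3 = 8.

8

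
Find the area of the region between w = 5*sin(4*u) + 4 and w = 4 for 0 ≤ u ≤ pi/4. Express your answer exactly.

On [0, pi/4], (5*sin(4*u) + 4) - (4) = 5*sin(4*u) is ≥ 0 throughout, so the area is a single integral of |5*sin(4*u)|.
∫[0,pi/4] (5*sin(4*u)) du = 5/2.

5/2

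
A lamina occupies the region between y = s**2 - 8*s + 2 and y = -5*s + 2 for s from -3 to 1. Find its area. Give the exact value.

The difference (s**2 - 8*s + 2) - (-5*s + 2) = s**2 - 3*s changes sign at s = 0 inside [-3, 1], so split the integral there.
∫[-3,0] (s**2 - 3*s) ds = 45/2.
∫[0,1] (s**2 - 3*s) ds = -7/6; the area of that piece is 7/6.
Total area = 45/2 + 7/6 = 71/3.

71/3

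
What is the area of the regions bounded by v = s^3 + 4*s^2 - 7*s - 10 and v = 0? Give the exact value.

937/12

Set the curves equal: s^3 + 4*s^2 - 7*s - 10 = 0, so s^3 + 4*s^2 - 7*s - 10 = 0, which factors as (s - 2)*(s + 1)*(s + 5) = 0. The curves meet at s = -5, -1, 2.
On [-5, -1], v = s^3 + 4*s^2 - 7*s - 10 is on top; that piece has area ∫[-5,-1] (s^3 + 4*s^2 - 7*s - 10) ds = 160/3.
On [-1, 2], v = 0 is on top; that piece has area ∫[-1,2] (-(s^3 + 4*s^2 - 7*s - 10)) ds = 99/4.
Total enclosed area = 160/3 + 99/4 = 937/12.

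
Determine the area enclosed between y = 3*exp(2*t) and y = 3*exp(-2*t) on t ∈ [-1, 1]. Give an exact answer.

-6 + 3*exp(-2) + 3*exp(2)

The difference (3*exp(2*t)) - (3*exp(-2*t)) = 3*exp(2*t) - 3*exp(-2*t) changes sign at t = 0 inside [-1, 1], so split the integral there.
∫[-1,0] (3*exp(2*t) - 3*exp(-2*t)) dt = -3*exp(2)/2 - 3*exp(-2)/2 + 3; the area of that piece is -3 + 3*exp(-2)/2 + 3*exp(2)/2.
∫[0,1] (3*exp(2*t) - 3*exp(-2*t)) dt = -3 + 3*exp(-2)/2 + 3*exp(2)/2.
Total area = (-3 + 3*exp(-2)/2 + 3*exp(2)/2) + (-3 + 3*exp(-2)/2 + 3*exp(2)/2) = -6 + 3*exp(-2) + 3*exp(2).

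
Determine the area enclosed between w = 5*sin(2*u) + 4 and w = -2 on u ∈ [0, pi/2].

On [0, pi/2], (5*sin(2*u) + 4) - (-2) = 5*sin(2*u) + 6 is ≥ 0 throughout, so the area is a single integral of |5*sin(2*u) + 6|.
∫[0,pi/2] (5*sin(2*u) + 6) du = 5 + 3*pi.

5 + 3*pi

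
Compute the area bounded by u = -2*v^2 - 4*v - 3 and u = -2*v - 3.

1/3

Both boundary curves give u as a function of v, so integrate with respect to v. Setting them equal: -2*v^2 - 2*v = 0, i.e. -2*v*(v + 1) = 0, so they meet at v = -1, 0.
For v in [-1, 0], u = -2*v^2 - 4*v - 3 is on the right; area = ∫[-1,0] (-2*v^2 - 2*v) dv = 1/3.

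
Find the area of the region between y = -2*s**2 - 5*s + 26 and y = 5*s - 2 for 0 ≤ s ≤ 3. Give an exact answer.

The difference (-2*s**2 - 5*s + 26) - (5*s - 2) = -2*s**2 - 10*s + 28 changes sign at s = 2 inside [0, 3], so split the integral there.
∫[0,2] (-2*s**2 - 10*s + 28) ds = 92/3.
∫[2,3] (-2*s**2 - 10*s + 28) ds = -29/3; the area of that piece is 29/3.
Total area = 92/3 + 29/3 = 121/3.

121/3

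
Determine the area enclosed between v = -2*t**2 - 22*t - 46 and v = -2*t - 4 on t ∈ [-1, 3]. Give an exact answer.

800/3

On [-1, 3], (-2*t**2 - 22*t - 46) - (-2*t - 4) = -2*t**2 - 20*t - 42 is ≤ 0 throughout, so the area is a single integral of |-2*t**2 - 20*t - 42|.
∫[-1,3] (-2*t**2 - 20*t - 42) dt = -800/3; the area of that piece is 800/3.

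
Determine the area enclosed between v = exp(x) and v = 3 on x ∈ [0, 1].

On [0, 1], (exp(x)) - (3) = exp(x) - 3 is ≤ 0 throughout, so the area is a single integral of |exp(x) - 3|.
∫[0,1] (exp(x) - 3) dx = -4 + exp(1); the area of that piece is 4 - exp(1).

4 - exp(1)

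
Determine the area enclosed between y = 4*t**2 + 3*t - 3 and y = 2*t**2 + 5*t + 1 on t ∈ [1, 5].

142/3

The difference (4*t**2 + 3*t - 3) - (2*t**2 + 5*t + 1) = 2*t**2 - 2*t - 4 changes sign at t = 2 inside [1, 5], so split the integral there.
∫[1,2] (2*t**2 - 2*t - 4) dt = -7/3; the area of that piece is 7/3.
∫[2,5] (2*t**2 - 2*t - 4) dt = 45.
Total area = 7/3 + 45 = 142/3.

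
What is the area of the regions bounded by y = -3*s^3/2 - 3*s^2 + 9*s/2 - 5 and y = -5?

Set the curves equal: -3*s^3/2 - 3*s^2 + 9*s/2 - 5 = -5, so -3*s^3/2 - 3*s^2 + 9*s/2 = 0, which factors as -3*s*(s - 1)*(s + 3)/2 = 0. The curves meet at s = -3, 0, 1.
On [-3, 0], y = -5 is on top; that piece has area ∫[-3,0] (-(-3*s^3/2 - 3*s^2 + 9*s/2)) ds = 135/8.
On [0, 1], y = -3*s^3/2 - 3*s^2 + 9*s/2 - 5 is on top; that piece has area ∫[0,1] (-3*s^3/2 - 3*s^2 + 9*s/2) ds = 7/8.
Total enclosed area = 135/8 + 7/8 = 71/4.

71/4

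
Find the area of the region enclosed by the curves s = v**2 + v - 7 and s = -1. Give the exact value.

Both boundary curves give s as a function of v, so integrate with respect to v. Setting them equal: v**2 + v - 6 = 0, i.e. (v - 2)*(v + 3) = 0, so they meet at v = -3, 2.
For v in [-3, 2], s = v**2 + v - 7 is on the left; area = ∫[-3,2] (-(v**2 + v - 6)) dv = 125/6.

125/6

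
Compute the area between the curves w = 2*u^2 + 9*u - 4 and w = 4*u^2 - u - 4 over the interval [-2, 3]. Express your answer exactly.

157/3

The difference (2*u^2 + 9*u - 4) - (4*u^2 - u - 4) = -2*u^2 + 10*u changes sign at u = 0 inside [-2, 3], so split the integral there.
∫[-2,0] (-2*u^2 + 10*u) du = -76/3; the area of that piece is 76/3.
∫[0,3] (-2*u^2 + 10*u) du = 27.
Total area = 76/3 + 27 = 157/3.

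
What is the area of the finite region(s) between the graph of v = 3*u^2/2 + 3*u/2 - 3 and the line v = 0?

27/4

The curve meets the u-axis where 3*u^2/2 + 3*u/2 - 3 = 0, i.e. 3*(u - 1)*(u + 2)/2 = 0, at u = -2, 1.
On [-2, 1] the curve lies below the axis; ∫[-2,1] (3*u^2/2 + 3*u/2 - 3) du = -27/4, giving area 27/4.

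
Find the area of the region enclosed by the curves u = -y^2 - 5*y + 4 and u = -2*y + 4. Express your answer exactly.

9/2

Both boundary curves give u as a function of y, so integrate with respect to y. Setting them equal: -y^2 - 3*y = 0, i.e. -y*(y + 3) = 0, so they meet at y = -3, 0.
For y in [-3, 0], u = -y^2 - 5*y + 4 is on the right; area = ∫[-3,0] (-y^2 - 3*y) dy = 9/2.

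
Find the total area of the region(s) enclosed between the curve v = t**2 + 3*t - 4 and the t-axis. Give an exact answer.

The curve meets the t-axis where t**2 + 3*t - 4 = 0, i.e. (t - 1)*(t + 4) = 0, at t = -4, 1.
On [-4, 1] the curve lies below the axis; ∫[-4,1] (t**2 + 3*t - 4) dt = -125/6, giving area 125/6.

125/6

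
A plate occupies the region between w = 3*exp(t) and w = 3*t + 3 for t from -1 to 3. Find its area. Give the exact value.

-24 - 3*exp(-1) + 3*exp(3)

On [-1, 3], (3*exp(t)) - (3*t + 3) = -3*t + 3*exp(t) - 3 is ≥ 0 throughout, so the area is a single integral of |-3*t + 3*exp(t) - 3|.
∫[-1,3] (-3*t + 3*exp(t) - 3) dt = -24 - 3*exp(-1) + 3*exp(3).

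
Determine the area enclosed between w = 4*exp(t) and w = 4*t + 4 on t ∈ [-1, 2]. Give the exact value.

On [-1, 2], (4*exp(t)) - (4*t + 4) = -4*t + 4*exp(t) - 4 is ≥ 0 throughout, so the area is a single integral of |-4*t + 4*exp(t) - 4|.
∫[-1,2] (-4*t + 4*exp(t) - 4) dt = -18 - 4*exp(-1) + 4*exp(2).

-18 - 4*exp(-1) + 4*exp(2)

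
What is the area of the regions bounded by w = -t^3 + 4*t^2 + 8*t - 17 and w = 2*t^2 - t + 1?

Set the curves equal: -t^3 + 4*t^2 + 8*t - 17 = 2*t^2 - t + 1, so -t^3 + 2*t^2 + 9*t - 18 = 0, which factors as -(t - 3)*(t - 2)*(t + 3) = 0. The curves meet at t = -3, 2, 3.
On [-3, 2], w = 2*t^2 - t + 1 is on top; that piece has area ∫[-3,2] (-(-t^3 + 2*t^2 + 9*t - 18)) dt = 875/12.
On [2, 3], w = -t^3 + 4*t^2 + 8*t - 17 is on top; that piece has area ∫[2,3] (-t^3 + 2*t^2 + 9*t - 18) dt = 11/12.
Total enclosed area = 875/12 + 11/12 = 443/6.

443/6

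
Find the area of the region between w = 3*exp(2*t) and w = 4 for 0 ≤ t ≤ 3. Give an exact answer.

The difference (3*exp(2*t)) - (4) = 3*exp(2*t) - 4 changes sign at t = -log(3)/2 + log(2) inside [0, 3], so split the integral there.
∫[0,-log(3)/2 + log(2)] (3*exp(2*t) - 4) dt = log(9/16) + 1/2; the area of that piece is -1/2 + log(16/9).
∫[-log(3)/2 + log(2),3] (3*exp(2*t) - 4) dt = -14 - 2*log(3) + 4*log(2) + 3*exp(6)/2.
Total area = (-1/2 + log(16/9)) + (-14 - 2*log(3) + 4*log(2) + 3*exp(6)/2) = -29/2 - 4*log(3) + 8*log(2) + 3*exp(6)/2.

-29/2 - 4*log(3) + 8*log(2) + 3*exp(6)/2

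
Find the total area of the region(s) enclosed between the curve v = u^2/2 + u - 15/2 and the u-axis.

The curve meets the u-axis where u^2/2 + u - 15/2 = 0, i.e. (u - 3)*(u + 5)/2 = 0, at u = -5, 3.
On [-5, 3] the curve lies below the axis; ∫[-5,3] (u^2/2 + u - 15/2) du = -128/3, giving area 128/3.

128/3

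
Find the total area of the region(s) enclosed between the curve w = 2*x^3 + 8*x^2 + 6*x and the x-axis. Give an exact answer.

The curve meets the x-axis where 2*x^3 + 8*x^2 + 6*x = 0, i.e. 2*x*(x + 1)*(x + 3) = 0, at x = -3, -1, 0.
On [-3, -1] the curve lies above the axis; ∫[-3,-1] (2*x^3 + 8*x^2 + 6*x) dx = 16/3, giving area 16/3.
On [-1, 0] the curve lies below the axis; ∫[-1,0] (2*x^3 + 8*x^2 + 6*x) dx = -5/6, giving area 5/6.
Total area = 16/3 + 5/6 = 37/6.

37/6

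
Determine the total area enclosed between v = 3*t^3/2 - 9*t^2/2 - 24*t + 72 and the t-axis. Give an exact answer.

The curve meets the t-axis where 3*t^3/2 - 9*t^2/2 - 24*t + 72 = 0, i.e. 3*(t - 4)*(t - 3)*(t + 4)/2 = 0, at t = -4, 3, 4.
On [-4, 3] the curve lies above the axis; ∫[-4,3] (3*t^3/2 - 9*t^2/2 - 24*t + 72) dt = 3087/8, giving area 3087/8.
On [3, 4] the curve lies below the axis; ∫[3,4] (3*t^3/2 - 9*t^2/2 - 24*t + 72) dt = -15/8, giving area 15/8.
Total area = 3087/8 + 15/8 = 1551/4.

1551/4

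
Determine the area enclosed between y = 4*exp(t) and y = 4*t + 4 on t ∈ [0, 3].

-34 + 4*exp(3)

On [0, 3], (4*exp(t)) - (4*t + 4) = -4*t + 4*exp(t) - 4 is ≥ 0 throughout, so the area is a single integral of |-4*t + 4*exp(t) - 4|.
∫[0,3] (-4*t + 4*exp(t) - 4) dt = -34 + 4*exp(3).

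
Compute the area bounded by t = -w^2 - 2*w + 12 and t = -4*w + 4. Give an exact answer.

36

Both boundary curves give t as a function of w, so integrate with respect to w. Setting them equal: -w^2 + 2*w + 8 = 0, i.e. -(w - 4)*(w + 2) = 0, so they meet at w = -2, 4.
For w in [-2, 4], t = -w^2 - 2*w + 12 is on the right; area = ∫[-2,4] (-w^2 + 2*w + 8) dw = 36.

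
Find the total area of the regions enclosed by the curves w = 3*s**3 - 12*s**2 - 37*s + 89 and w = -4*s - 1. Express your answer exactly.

863/2

Set the curves equal: 3*s**3 - 12*s**2 - 37*s + 89 = -4*s - 1, so 3*s**3 - 12*s**2 - 33*s + 90 = 0, which factors as 3*(s - 5)*(s - 2)*(s + 3) = 0. The curves meet at s = -3, 2, 5.
On [-3, 2], w = 3*s**3 - 12*s**2 - 37*s + 89 is on top; that piece has area ∫[-3,2] (3*s**3 - 12*s**2 - 33*s + 90) ds = 1375/4.
On [2, 5], w = -4*s - 1 is on top; that piece has area ∫[2,5] (-(3*s**3 - 12*s**2 - 33*s + 90)) ds = 351/4.
Total enclosed area = 1375/4 + 351/4 = 863/2.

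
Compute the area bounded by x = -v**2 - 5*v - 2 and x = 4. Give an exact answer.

1/6

Both boundary curves give x as a function of v, so integrate with respect to v. Setting them equal: -v**2 - 5*v - 6 = 0, i.e. -(v + 2)*(v + 3) = 0, so they meet at v = -3, -2.
For v in [-3, -2], x = -v**2 - 5*v - 2 is on the right; area = ∫[-3,-2] (-v**2 - 5*v - 6) dv = 1/6.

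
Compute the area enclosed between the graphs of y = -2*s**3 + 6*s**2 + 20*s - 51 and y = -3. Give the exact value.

Set the curves equal: -2*s**3 + 6*s**2 + 20*s - 51 = -3, so -2*s**3 + 6*s**2 + 20*s - 48 = 0, which factors as -2*(s - 4)*(s - 2)*(s + 3) = 0. The curves meet at s = -3, 2, 4.
On [-3, 2], y = -3 is on top; that piece has area ∫[-3,2] (-(-2*s**3 + 6*s**2 + 20*s - 48)) ds = 375/2.
On [2, 4], y = -2*s**3 + 6*s**2 + 20*s - 51 is on top; that piece has area ∫[2,4] (-2*s**3 + 6*s**2 + 20*s - 48) ds = 16.
Total enclosed area = 375/2 + 16 = 407/2.

407/2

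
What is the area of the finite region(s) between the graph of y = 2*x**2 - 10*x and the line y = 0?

125/3

The curve meets the x-axis where 2*x**2 - 10*x = 0, i.e. 2*x*(x - 5) = 0, at x = 0, 5.
On [0, 5] the curve lies below the axis; ∫[0,5] (2*x**2 - 10*x) dx = -125/3, giving area 125/3.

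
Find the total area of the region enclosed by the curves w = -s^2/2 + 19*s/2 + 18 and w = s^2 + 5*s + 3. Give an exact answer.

Set the curves equal: -s^2/2 + 19*s/2 + 18 = s^2 + 5*s + 3, so -3*s^2/2 + 9*s/2 + 15 = 0, which factors as -3*(s - 5)*(s + 2)/2 = 0. The curves meet at s = -2, 5.
On [-2, 5], w = -s^2/2 + 19*s/2 + 18 is on top; that piece has area ∫[-2,5] (-3*s^2/2 + 9*s/2 + 15) ds = 343/4.

343/4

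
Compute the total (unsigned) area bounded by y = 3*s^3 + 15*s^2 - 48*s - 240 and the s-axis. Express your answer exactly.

The curve meets the s-axis where 3*s^3 + 15*s^2 - 48*s - 240 = 0, i.e. 3*(s - 4)*(s + 4)*(s + 5) = 0, at s = -5, -4, 4.
On [-5, -4] the curve lies above the axis; ∫[-5,-4] (3*s^3 + 15*s^2 - 48*s - 240) ds = 17/4, giving area 17/4.
On [-4, 4] the curve lies below the axis; ∫[-4,4] (3*s^3 + 15*s^2 - 48*s - 240) ds = -1280, giving area 1280.
Total area = 17/4 + 1280 = 5137/4.

5137/4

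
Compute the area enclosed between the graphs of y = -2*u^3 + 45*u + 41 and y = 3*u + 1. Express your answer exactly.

Set the curves equal: -2*u^3 + 45*u + 41 = 3*u + 1, so -2*u^3 + 42*u + 40 = 0, which factors as -2*(u - 5)*(u + 1)*(u + 4) = 0. The curves meet at u = -4, -1, 5.
On [-4, -1], y = 3*u + 1 is on top; that piece has area ∫[-4,-1] (-(-2*u^3 + 42*u + 40)) du = 135/2.
On [-1, 5], y = -2*u^3 + 45*u + 41 is on top; that piece has area ∫[-1,5] (-2*u^3 + 42*u + 40) du = 432.
Total enclosed area = 135/2 + 432 = 999/2.

999/2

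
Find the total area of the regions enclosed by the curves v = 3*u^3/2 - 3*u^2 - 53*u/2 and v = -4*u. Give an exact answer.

Set the curves equal: 3*u^3/2 - 3*u^2 - 53*u/2 = -4*u, so 3*u^3/2 - 3*u^2 - 45*u/2 = 0, which factors as 3*u*(u - 5)*(u + 3)/2 = 0. The curves meet at u = -3, 0, 5.
On [-3, 0], v = 3*u^3/2 - 3*u^2 - 53*u/2 is on top; that piece has area ∫[-3,0] (3*u^3/2 - 3*u^2 - 45*u/2) du = 351/8.
On [0, 5], v = -4*u is on top; that piece has area ∫[0,5] (-(3*u^3/2 - 3*u^2 - 45*u/2)) du = 1375/8.
Total enclosed area = 351/8 + 1375/8 = 863/4.

863/4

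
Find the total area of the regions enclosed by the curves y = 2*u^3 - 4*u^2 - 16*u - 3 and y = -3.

296/3

Set the curves equal: 2*u^3 - 4*u^2 - 16*u - 3 = -3, so 2*u^3 - 4*u^2 - 16*u = 0, which factors as 2*u*(u - 4)*(u + 2) = 0. The curves meet at u = -2, 0, 4.
On [-2, 0], y = 2*u^3 - 4*u^2 - 16*u - 3 is on top; that piece has area ∫[-2,0] (2*u^3 - 4*u^2 - 16*u) du = 40/3.
On [0, 4], y = -3 is on top; that piece has area ∫[0,4] (-(2*u^3 - 4*u^2 - 16*u)) du = 256/3.
Total enclosed area = 40/3 + 256/3 = 296/3.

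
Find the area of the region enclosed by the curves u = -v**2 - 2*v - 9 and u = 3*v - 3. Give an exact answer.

1/6

Both boundary curves give u as a function of v, so integrate with respect to v. Setting them equal: -v**2 - 5*v - 6 = 0, i.e. -(v + 2)*(v + 3) = 0, so they meet at v = -3, -2.
For v in [-3, -2], u = -v**2 - 2*v - 9 is on the right; area = ∫[-3,-2] (-v**2 - 5*v - 6) dv = 1/6.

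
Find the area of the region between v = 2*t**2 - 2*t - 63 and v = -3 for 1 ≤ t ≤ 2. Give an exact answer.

175/3

On [1, 2], (2*t**2 - 2*t - 63) - (-3) = 2*t**2 - 2*t - 60 is ≤ 0 throughout, so the area is a single integral of |2*t**2 - 2*t - 60|.
∫[1,2] (2*t**2 - 2*t - 60) dt = -175/3; the area of that piece is 175/3.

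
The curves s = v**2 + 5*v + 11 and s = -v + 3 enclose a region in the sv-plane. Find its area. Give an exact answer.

4/3

Both boundary curves give s as a function of v, so integrate with respect to v. Setting them equal: v**2 + 6*v + 8 = 0, i.e. (v + 2)*(v + 4) = 0, so they meet at v = -4, -2.
For v in [-4, -2], s = v**2 + 5*v + 11 is on the left; area = ∫[-4,-2] (-(v**2 + 6*v + 8)) dv = 4/3.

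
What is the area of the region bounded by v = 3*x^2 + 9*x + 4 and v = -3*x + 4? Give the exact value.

32

Set the curves equal: 3*x^2 + 9*x + 4 = -3*x + 4, so 3*x^2 + 12*x = 0, which factors as 3*x*(x + 4) = 0. The curves meet at x = -4, 0.
On [-4, 0], v = -3*x + 4 is on top; that piece has area ∫[-4,0] (-(3*x^2 + 12*x)) dx = 32.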